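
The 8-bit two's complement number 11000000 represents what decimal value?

MSB is 1, so the value is negative. Find the magnitude:
1. Invert bits:  00111111
2. Add 1:        01000000  = 64
3. Apply sign:   -64

Answer: -64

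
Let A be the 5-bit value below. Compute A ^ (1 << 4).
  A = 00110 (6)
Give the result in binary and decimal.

Mask = 1 << 4 = 10000
Bit 4 of A is 0; XOR with the mask flips it to 1.
  00110
^ 10000
-------
  10110

Answer: 10110 (22)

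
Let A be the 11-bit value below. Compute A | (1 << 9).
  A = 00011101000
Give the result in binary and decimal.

Mask = 1 << 9 = 01000000000
Bit 9 of A is 0, so OR-ing with the mask flips it to 1.
  00011101000
| 01000000000
-------------
  01011101000

Answer: 01011101000 (744)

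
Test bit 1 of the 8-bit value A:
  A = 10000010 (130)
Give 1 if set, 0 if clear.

Bit 1 is the 2nd from the right.
  10000010
        ^
That bit is 1.

Answer: 1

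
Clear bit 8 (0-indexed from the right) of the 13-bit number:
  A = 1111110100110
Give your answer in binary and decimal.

Mask = ~(1 << 8) = 1111011111111
Bit 8 of A is 1, so AND-ing with the mask clears it to 0.
  1111110100110
& 1111011111111
---------------
  1111010100110

Answer: 1111010100110 (7846)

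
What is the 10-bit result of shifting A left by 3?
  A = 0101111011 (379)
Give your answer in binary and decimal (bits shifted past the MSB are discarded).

Shift left by 3: drop the top 3 bit(s), append 3 zero(s) on the right.
  0101111011  ->  discard [010], keep [1111011], append 000
= 1111011000

Answer: 1111011000 (984)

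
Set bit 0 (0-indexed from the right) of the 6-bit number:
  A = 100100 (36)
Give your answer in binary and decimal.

Mask = 1 << 0 = 000001
Bit 0 of A is 0, so OR-ing with the mask flips it to 1.
  100100
| 000001
--------
  100101

Answer: 100101 (37)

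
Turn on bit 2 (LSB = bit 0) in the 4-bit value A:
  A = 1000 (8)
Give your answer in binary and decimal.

Mask = 1 << 2 = 0100
Bit 2 of A is 0, so OR-ing with the mask flips it to 1.
  1000
| 0100
------
  1100

Answer: 1100 (12)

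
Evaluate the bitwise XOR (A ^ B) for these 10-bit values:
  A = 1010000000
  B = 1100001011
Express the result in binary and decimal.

Apply ^ to each column (1 where bits differ):
  1010000000
^ 1100001011
------------
  0110001011

Answer: 0110001011 (395)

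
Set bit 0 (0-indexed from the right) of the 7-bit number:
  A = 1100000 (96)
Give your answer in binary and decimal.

Mask = 1 << 0 = 0000001
Bit 0 of A is 0, so OR-ing with the mask flips it to 1.
  1100000
| 0000001
---------
  1100001

Answer: 1100001 (97)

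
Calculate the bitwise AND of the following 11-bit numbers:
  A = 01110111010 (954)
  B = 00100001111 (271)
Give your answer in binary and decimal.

Apply & to each column (1 only where both bits are 1):
  01110111010
& 00100001111
-------------
  00100001010

Answer: 00100001010 (266)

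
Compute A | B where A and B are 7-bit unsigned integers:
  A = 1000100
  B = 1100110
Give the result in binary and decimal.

Apply | to each column (1 where either bit is 1):
  1000100
| 1100110
---------
  1100110

Answer: 1100110 (102)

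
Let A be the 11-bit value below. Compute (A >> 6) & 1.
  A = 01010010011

Bit 6 is the 7th from the right.
  01010010011
      ^
That bit is 0.

Answer: 0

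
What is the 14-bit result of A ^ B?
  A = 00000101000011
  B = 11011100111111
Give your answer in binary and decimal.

Apply ^ to each column (1 where bits differ):
  00000101000011
^ 11011100111111
----------------
  11011001111100

Answer: 11011001111100 (13948)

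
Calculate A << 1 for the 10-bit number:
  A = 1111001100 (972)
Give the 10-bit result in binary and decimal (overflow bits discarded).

Shift left by 1: drop the top 1 bit(s), append 1 zero(s) on the right.
  1111001100  ->  discard [1], keep [111001100], append 0
= 1110011000

Answer: 1110011000 (920)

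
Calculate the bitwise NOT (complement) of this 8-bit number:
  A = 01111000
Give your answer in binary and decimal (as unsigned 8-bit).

Flip each bit (0->1, 1->0):
  01111000
  10000111

Answer: 10000111 (135)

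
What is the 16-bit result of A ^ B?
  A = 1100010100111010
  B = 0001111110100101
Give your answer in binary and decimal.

Apply ^ to each column (1 where bits differ):
  1100010100111010
^ 0001111110100101
------------------
  1101101010011111

Answer: 1101101010011111 (55967)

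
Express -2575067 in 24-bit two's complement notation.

1. Binary of +2575067:  001001110100101011011011
2. Invert bits:     110110001011010100100100
3. Add 1:           110110001011010100100101

Answer: 110110001011010100100101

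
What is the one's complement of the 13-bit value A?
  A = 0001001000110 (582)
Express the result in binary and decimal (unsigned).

Flip each bit (0->1, 1->0):
  0001001000110
  1110110111001

Answer: 1110110111001 (7609)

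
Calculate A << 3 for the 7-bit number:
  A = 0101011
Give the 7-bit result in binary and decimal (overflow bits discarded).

Shift left by 3: drop the top 3 bit(s), append 3 zero(s) on the right.
  0101011  ->  discard [010], keep [1011], append 000
= 1011000

Answer: 1011000 (88)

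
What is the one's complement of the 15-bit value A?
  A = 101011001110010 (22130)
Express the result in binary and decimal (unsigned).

Flip each bit (0->1, 1->0):
  101011001110010
  010100110001101

Answer: 010100110001101 (10637)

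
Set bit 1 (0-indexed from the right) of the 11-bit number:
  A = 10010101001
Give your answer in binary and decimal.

Mask = 1 << 1 = 00000000010
Bit 1 of A is 0, so OR-ing with the mask flips it to 1.
  10010101001
| 00000000010
-------------
  10010101011

Answer: 10010101011 (1195)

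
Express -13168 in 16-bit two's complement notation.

1. Binary of +13168:  0011001101110000
2. Invert bits:     1100110010001111
3. Add 1:           1100110010010000

Answer: 1100110010010000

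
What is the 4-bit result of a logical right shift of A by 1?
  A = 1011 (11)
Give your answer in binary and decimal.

Logical shift right by 1: drop the bottom 1 bit(s), prepend 1 zero(s) on the left.
  1011  ->  keep [101], discard [1], prepend 0
= 0101

Answer: 0101 (5)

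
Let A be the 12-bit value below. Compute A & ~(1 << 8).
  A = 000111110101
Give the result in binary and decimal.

Mask = ~(1 << 8) = 111011111111
Bit 8 of A is 1, so AND-ing with the mask clears it to 0.
  000111110101
& 111011111111
--------------
  000011110101

Answer: 000011110101 (245)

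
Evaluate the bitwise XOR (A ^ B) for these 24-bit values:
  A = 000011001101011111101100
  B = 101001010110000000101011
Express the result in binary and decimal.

Apply ^ to each column (1 where bits differ):
  000011001101011111101100
^ 101001010110000000101011
--------------------------
  101010011011011111000111

Answer: 101010011011011111000111 (11122631)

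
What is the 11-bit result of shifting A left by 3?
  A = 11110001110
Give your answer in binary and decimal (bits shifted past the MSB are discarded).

Shift left by 3: drop the top 3 bit(s), append 3 zero(s) on the right.
  11110001110  ->  discard [111], keep [10001110], append 000
= 10001110000

Answer: 10001110000 (1136)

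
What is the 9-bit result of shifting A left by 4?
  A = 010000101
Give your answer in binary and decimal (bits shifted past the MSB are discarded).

Shift left by 4: drop the top 4 bit(s), append 4 zero(s) on the right.
  010000101  ->  discard [0100], keep [00101], append 0000
= 001010000

Answer: 001010000 (80)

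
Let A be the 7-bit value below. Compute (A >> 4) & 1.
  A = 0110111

Bit 4 is the 5th from the right.
  0110111
    ^
That bit is 1.

Answer: 1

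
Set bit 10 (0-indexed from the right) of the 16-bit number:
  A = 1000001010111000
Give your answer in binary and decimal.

Mask = 1 << 10 = 0000010000000000
Bit 10 of A is 0, so OR-ing with the mask flips it to 1.
  1000001010111000
| 0000010000000000
------------------
  1000011010111000

Answer: 1000011010111000 (34488)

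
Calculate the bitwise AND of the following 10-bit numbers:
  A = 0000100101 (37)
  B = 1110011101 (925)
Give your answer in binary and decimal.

Apply & to each column (1 only where both bits are 1):
  0000100101
& 1110011101
------------
  0000000101

Answer: 0000000101 (5)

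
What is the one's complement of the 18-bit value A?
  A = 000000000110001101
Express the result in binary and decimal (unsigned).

Flip each bit (0->1, 1->0):
  000000000110001101
  111111111001110010

Answer: 111111111001110010 (261746)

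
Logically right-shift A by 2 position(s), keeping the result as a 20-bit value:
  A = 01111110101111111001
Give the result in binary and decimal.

Logical shift right by 2: drop the bottom 2 bit(s), prepend 2 zero(s) on the left.
  01111110101111111001  ->  keep [011111101011111110], discard [01], prepend 00
= 00011111101011111110

Answer: 00011111101011111110 (129790)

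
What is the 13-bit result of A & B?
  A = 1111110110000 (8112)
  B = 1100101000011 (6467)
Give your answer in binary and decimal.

Apply & to each column (1 only where both bits are 1):
  1111110110000
& 1100101000011
---------------
  1100100000000

Answer: 1100100000000 (6400)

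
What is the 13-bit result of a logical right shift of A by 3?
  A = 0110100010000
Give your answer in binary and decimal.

Logical shift right by 3: drop the bottom 3 bit(s), prepend 3 zero(s) on the left.
  0110100010000  ->  keep [0110100010], discard [000], prepend 000
= 0000110100010

Answer: 0000110100010 (418)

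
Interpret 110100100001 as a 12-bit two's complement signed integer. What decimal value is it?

MSB is 1, so the value is negative. Find the magnitude:
1. Invert bits:  001011011110
2. Add 1:        001011011111  = 735
3. Apply sign:   -735

Answer: -735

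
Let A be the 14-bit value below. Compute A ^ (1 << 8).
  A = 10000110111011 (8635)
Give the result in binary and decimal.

Mask = 1 << 8 = 00000100000000
Bit 8 of A is 1; XOR with the mask flips it to 0.
  10000110111011
^ 00000100000000
----------------
  10000010111011

Answer: 10000010111011 (8379)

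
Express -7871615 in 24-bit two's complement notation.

1. Binary of +7871615:  011110000001110001111111
2. Invert bits:     100001111110001110000000
3. Add 1:           100001111110001110000001

Answer: 100001111110001110000001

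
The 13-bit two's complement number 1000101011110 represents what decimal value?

MSB is 1, so the value is negative. Find the magnitude:
1. Invert bits:  0111010100001
2. Add 1:        0111010100010  = 3746
3. Apply sign:   -3746

Answer: -3746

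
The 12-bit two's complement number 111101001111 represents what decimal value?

MSB is 1, so the value is negative. Find the magnitude:
1. Invert bits:  000010110000
2. Add 1:        000010110001  = 177
3. Apply sign:   -177

Answer: -177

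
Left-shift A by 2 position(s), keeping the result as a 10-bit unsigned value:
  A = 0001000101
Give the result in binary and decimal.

Shift left by 2: drop the top 2 bit(s), append 2 zero(s) on the right.
  0001000101  ->  discard [00], keep [01000101], append 00
= 0100010100

Answer: 0100010100 (276)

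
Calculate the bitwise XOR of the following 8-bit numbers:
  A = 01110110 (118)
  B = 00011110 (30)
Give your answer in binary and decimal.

Apply ^ to each column (1 where bits differ):
  01110110
^ 00011110
----------
  01101000

Answer: 01101000 (104)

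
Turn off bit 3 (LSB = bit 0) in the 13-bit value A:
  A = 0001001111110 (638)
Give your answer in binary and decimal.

Mask = ~(1 << 3) = 1111111110111
Bit 3 of A is 1, so AND-ing with the mask clears it to 0.
  0001001111110
& 1111111110111
---------------
  0001001110110

Answer: 0001001110110 (630)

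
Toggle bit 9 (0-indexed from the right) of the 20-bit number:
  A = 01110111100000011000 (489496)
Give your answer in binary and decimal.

Mask = 1 << 9 = 00000000001000000000
Bit 9 of A is 0; XOR with the mask flips it to 1.
  01110111100000011000
^ 00000000001000000000
----------------------
  01110111101000011000

Answer: 01110111101000011000 (490008)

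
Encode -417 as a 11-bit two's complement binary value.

1. Binary of +417:  00110100001
2. Invert bits:     11001011110
3. Add 1:           11001011111

Answer: 11001011111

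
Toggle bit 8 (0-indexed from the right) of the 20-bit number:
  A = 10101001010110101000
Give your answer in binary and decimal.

Mask = 1 << 8 = 00000000000100000000
Bit 8 of A is 1; XOR with the mask flips it to 0.
  10101001010110101000
^ 00000000000100000000
----------------------
  10101001010010101000

Answer: 10101001010010101000 (693416)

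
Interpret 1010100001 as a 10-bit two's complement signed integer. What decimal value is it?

MSB is 1, so the value is negative. Find the magnitude:
1. Invert bits:  0101011110
2. Add 1:        0101011111  = 351
3. Apply sign:   -351

Answer: -351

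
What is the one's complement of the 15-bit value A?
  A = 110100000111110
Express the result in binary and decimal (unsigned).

Flip each bit (0->1, 1->0):
  110100000111110
  001011111000001

Answer: 001011111000001 (6081)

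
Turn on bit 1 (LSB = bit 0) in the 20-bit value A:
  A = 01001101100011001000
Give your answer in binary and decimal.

Mask = 1 << 1 = 00000000000000000010
Bit 1 of A is 0, so OR-ing with the mask flips it to 1.
  01001101100011001000
| 00000000000000000010
----------------------
  01001101100011001010

Answer: 01001101100011001010 (317642)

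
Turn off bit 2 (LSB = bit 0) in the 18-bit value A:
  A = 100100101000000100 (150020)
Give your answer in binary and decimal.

Mask = ~(1 << 2) = 111111111111111011
Bit 2 of A is 1, so AND-ing with the mask clears it to 0.
  100100101000000100
& 111111111111111011
--------------------
  100100101000000000

Answer: 100100101000000000 (150016)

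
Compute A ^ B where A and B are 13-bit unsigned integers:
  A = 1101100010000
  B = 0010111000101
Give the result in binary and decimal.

Apply ^ to each column (1 where bits differ):
  1101100010000
^ 0010111000101
---------------
  1111011010101

Answer: 1111011010101 (7893)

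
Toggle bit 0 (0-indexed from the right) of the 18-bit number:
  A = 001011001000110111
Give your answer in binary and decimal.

Mask = 1 << 0 = 000000000000000001
Bit 0 of A is 1; XOR with the mask flips it to 0.
  001011001000110111
^ 000000000000000001
--------------------
  001011001000110110

Answer: 001011001000110110 (45622)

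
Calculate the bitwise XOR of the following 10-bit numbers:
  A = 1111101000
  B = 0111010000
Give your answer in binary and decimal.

Apply ^ to each column (1 where bits differ):
  1111101000
^ 0111010000
------------
  1000111000

Answer: 1000111000 (568)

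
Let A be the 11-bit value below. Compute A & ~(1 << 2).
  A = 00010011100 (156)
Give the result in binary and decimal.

Mask = ~(1 << 2) = 11111111011
Bit 2 of A is 1, so AND-ing with the mask clears it to 0.
  00010011100
& 11111111011
-------------
  00010011000

Answer: 00010011000 (152)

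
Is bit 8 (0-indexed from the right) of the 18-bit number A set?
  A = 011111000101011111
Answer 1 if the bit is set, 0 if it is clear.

Bit 8 is the 9th from the right.
  011111000101011111
           ^
That bit is 1.

Answer: 1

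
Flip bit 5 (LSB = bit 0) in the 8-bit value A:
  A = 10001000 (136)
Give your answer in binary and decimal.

Mask = 1 << 5 = 00100000
Bit 5 of A is 0; XOR with the mask flips it to 1.
  10001000
^ 00100000
----------
  10101000

Answer: 10101000 (168)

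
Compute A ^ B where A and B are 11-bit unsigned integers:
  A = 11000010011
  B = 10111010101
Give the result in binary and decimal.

Apply ^ to each column (1 where bits differ):
  11000010011
^ 10111010101
-------------
  01111000110

Answer: 01111000110 (966)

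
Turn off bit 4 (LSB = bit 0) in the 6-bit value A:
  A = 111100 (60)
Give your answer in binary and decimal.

Mask = ~(1 << 4) = 101111
Bit 4 of A is 1, so AND-ing with the mask clears it to 0.
  111100
& 101111
--------
  101100

Answer: 101100 (44)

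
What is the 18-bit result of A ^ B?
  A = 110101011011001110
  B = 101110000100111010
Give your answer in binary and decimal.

Apply ^ to each column (1 where bits differ):
  110101011011001110
^ 101110000100111010
--------------------
  011011011111110100

Answer: 011011011111110100 (112628)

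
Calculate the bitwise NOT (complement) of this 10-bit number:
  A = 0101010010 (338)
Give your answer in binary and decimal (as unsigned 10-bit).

Flip each bit (0->1, 1->0):
  0101010010
  1010101101

Answer: 1010101101 (685)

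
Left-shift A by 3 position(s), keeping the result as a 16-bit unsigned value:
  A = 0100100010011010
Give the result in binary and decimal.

Shift left by 3: drop the top 3 bit(s), append 3 zero(s) on the right.
  0100100010011010  ->  discard [010], keep [0100010011010], append 000
= 0100010011010000

Answer: 0100010011010000 (17616)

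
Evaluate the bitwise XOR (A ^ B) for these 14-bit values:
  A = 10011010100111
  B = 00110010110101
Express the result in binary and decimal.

Apply ^ to each column (1 where bits differ):
  10011010100111
^ 00110010110101
----------------
  10101000010010

Answer: 10101000010010 (10770)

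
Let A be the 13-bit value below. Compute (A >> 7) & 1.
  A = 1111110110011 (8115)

Bit 7 is the 8th from the right.
  1111110110011
       ^
That bit is 1.

Answer: 1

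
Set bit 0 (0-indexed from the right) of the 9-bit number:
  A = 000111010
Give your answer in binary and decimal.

Mask = 1 << 0 = 000000001
Bit 0 of A is 0, so OR-ing with the mask flips it to 1.
  000111010
| 000000001
-----------
  000111011

Answer: 000111011 (59)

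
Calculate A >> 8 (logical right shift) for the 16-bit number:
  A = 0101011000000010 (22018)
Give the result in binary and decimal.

Logical shift right by 8: drop the bottom 8 bit(s), prepend 8 zero(s) on the left.
  0101011000000010  ->  keep [01010110], discard [00000010], prepend 00000000
= 0000000001010110

Answer: 0000000001010110 (86)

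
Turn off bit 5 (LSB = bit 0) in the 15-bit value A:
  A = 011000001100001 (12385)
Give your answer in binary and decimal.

Mask = ~(1 << 5) = 111111111011111
Bit 5 of A is 1, so AND-ing with the mask clears it to 0.
  011000001100001
& 111111111011111
-----------------
  011000001000001

Answer: 011000001000001 (12353)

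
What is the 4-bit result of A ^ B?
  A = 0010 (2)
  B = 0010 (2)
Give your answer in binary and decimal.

Apply ^ to each column (1 where bits differ):
  0010
^ 0010
------
  0000

Answer: 0000 (0)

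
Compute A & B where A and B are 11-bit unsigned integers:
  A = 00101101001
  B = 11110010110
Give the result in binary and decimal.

Apply & to each column (1 only where both bits are 1):
  00101101001
& 11110010110
-------------
  00100000000

Answer: 00100000000 (256)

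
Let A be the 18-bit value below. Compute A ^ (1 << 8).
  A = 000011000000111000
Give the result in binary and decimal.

Mask = 1 << 8 = 000000000100000000
Bit 8 of A is 0; XOR with the mask flips it to 1.
  000011000000111000
^ 000000000100000000
--------------------
  000011000100111000

Answer: 000011000100111000 (12600)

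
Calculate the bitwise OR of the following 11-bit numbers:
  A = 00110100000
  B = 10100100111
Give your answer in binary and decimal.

Apply | to each column (1 where either bit is 1):
  00110100000
| 10100100111
-------------
  10110100111

Answer: 10110100111 (1447)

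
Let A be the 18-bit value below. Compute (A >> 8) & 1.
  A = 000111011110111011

Bit 8 is the 9th from the right.
  000111011110111011
           ^
That bit is 1.

Answer: 1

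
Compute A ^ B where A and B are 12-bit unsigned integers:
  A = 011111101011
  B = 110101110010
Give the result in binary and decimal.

Apply ^ to each column (1 where bits differ):
  011111101011
^ 110101110010
--------------
  101010011001

Answer: 101010011001 (2713)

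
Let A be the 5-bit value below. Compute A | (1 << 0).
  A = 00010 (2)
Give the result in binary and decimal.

Mask = 1 << 0 = 00001
Bit 0 of A is 0, so OR-ing with the mask flips it to 1.
  00010
| 00001
-------
  00011

Answer: 00011 (3)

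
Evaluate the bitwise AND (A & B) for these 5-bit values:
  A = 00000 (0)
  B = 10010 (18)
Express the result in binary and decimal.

Apply & to each column (1 only where both bits are 1):
  00000
& 10010
-------
  00000

Answer: 00000 (0)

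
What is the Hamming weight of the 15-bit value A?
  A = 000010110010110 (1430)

000010110010110
1-bits at positions (from bit 0 = LSB): 1, 2, 4, 7, 8, 10
Count = 6

Answer: 6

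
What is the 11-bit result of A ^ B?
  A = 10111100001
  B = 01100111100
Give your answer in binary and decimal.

Apply ^ to each column (1 where bits differ):
  10111100001
^ 01100111100
-------------
  11011011101

Answer: 11011011101 (1757)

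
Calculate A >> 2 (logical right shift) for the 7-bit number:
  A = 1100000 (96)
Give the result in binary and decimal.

Logical shift right by 2: drop the bottom 2 bit(s), prepend 2 zero(s) on the left.
  1100000  ->  keep [11000], discard [00], prepend 00
= 0011000

Answer: 0011000 (24)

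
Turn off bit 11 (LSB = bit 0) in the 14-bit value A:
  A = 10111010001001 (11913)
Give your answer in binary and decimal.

Mask = ~(1 << 11) = 11011111111111
Bit 11 of A is 1, so AND-ing with the mask clears it to 0.
  10111010001001
& 11011111111111
----------------
  10011010001001

Answer: 10011010001001 (9865)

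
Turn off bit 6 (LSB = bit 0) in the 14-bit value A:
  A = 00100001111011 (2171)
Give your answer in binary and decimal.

Mask = ~(1 << 6) = 11111110111111
Bit 6 of A is 1, so AND-ing with the mask clears it to 0.
  00100001111011
& 11111110111111
----------------
  00100000111011

Answer: 00100000111011 (2107)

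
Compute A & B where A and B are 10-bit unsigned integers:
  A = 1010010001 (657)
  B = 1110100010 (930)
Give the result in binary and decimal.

Apply & to each column (1 only where both bits are 1):
  1010010001
& 1110100010
------------
  1010000000

Answer: 1010000000 (640)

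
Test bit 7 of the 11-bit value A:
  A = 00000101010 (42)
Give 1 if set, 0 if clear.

Bit 7 is the 8th from the right.
  00000101010
     ^
That bit is 0.

Answer: 0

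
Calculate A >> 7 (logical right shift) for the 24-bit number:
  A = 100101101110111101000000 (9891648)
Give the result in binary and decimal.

Logical shift right by 7: drop the bottom 7 bit(s), prepend 7 zero(s) on the left.
  100101101110111101000000  ->  keep [10010110111011110], discard [1000000], prepend 0000000
= 000000010010110111011110

Answer: 000000010010110111011110 (77278)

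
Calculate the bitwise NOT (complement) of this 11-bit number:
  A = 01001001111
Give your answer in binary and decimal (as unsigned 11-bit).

Flip each bit (0->1, 1->0):
  01001001111
  10110110000

Answer: 10110110000 (1456)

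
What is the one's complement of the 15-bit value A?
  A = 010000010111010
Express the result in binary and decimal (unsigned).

Flip each bit (0->1, 1->0):
  010000010111010
  101111101000101

Answer: 101111101000101 (24389)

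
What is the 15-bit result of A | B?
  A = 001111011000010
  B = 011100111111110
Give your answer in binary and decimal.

Apply | to each column (1 where either bit is 1):
  001111011000010
| 011100111111110
-----------------
  011111111111110

Answer: 011111111111110 (16382)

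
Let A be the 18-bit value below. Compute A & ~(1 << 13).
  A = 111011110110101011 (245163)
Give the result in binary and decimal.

Mask = ~(1 << 13) = 111101111111111111
Bit 13 of A is 1, so AND-ing with the mask clears it to 0.
  111011110110101011
& 111101111111111111
--------------------
  111001110110101011

Answer: 111001110110101011 (236971)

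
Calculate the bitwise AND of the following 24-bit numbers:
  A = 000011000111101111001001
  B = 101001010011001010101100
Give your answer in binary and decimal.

Apply & to each column (1 only where both bits are 1):
  000011000111101111001001
& 101001010011001010101100
--------------------------
  000001000011001010001000

Answer: 000001000011001010001000 (275080)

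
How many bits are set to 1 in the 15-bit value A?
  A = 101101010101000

101101010101000
1-bits at positions (from bit 0 = LSB): 3, 5, 7, 9, 11, 12, 14
Count = 7

Answer: 7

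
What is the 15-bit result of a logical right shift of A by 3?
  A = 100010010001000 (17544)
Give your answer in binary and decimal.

Logical shift right by 3: drop the bottom 3 bit(s), prepend 3 zero(s) on the left.
  100010010001000  ->  keep [100010010001], discard [000], prepend 000
= 000100010010001

Answer: 000100010010001 (2193)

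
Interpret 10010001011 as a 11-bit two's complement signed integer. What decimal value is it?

MSB is 1, so the value is negative. Find the magnitude:
1. Invert bits:  01101110100
2. Add 1:        01101110101  = 885
3. Apply sign:   -885

Answer: -885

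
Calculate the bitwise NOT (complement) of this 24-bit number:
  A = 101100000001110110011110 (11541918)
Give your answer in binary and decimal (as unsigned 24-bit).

Flip each bit (0->1, 1->0):
  101100000001110110011110
  010011111110001001100001

Answer: 010011111110001001100001 (5235297)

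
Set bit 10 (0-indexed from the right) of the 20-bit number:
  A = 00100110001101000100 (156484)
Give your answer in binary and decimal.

Mask = 1 << 10 = 00000000010000000000
Bit 10 of A is 0, so OR-ing with the mask flips it to 1.
  00100110001101000100
| 00000000010000000000
----------------------
  00100110011101000100

Answer: 00100110011101000100 (157508)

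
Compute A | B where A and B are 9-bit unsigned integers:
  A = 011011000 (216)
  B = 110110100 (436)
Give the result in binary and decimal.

Apply | to each column (1 where either bit is 1):
  011011000
| 110110100
-----------
  111111100

Answer: 111111100 (508)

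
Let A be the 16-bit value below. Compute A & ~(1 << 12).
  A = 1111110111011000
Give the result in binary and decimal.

Mask = ~(1 << 12) = 1110111111111111
Bit 12 of A is 1, so AND-ing with the mask clears it to 0.
  1111110111011000
& 1110111111111111
------------------
  1110110111011000

Answer: 1110110111011000 (60888)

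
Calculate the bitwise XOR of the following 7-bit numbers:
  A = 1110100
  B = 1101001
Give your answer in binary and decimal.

Apply ^ to each column (1 where bits differ):
  1110100
^ 1101001
---------
  0011101

Answer: 0011101 (29)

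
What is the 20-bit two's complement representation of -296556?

1. Binary of +296556:  01001000011001101100
2. Invert bits:     10110111100110010011
3. Add 1:           10110111100110010100

Answer: 10110111100110010100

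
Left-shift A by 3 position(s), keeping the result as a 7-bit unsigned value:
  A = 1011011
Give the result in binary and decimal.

Shift left by 3: drop the top 3 bit(s), append 3 zero(s) on the right.
  1011011  ->  discard [101], keep [1011], append 000
= 1011000

Answer: 1011000 (88)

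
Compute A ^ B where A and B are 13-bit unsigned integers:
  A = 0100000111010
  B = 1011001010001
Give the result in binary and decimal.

Apply ^ to each column (1 where bits differ):
  0100000111010
^ 1011001010001
---------------
  1111001101011

Answer: 1111001101011 (7787)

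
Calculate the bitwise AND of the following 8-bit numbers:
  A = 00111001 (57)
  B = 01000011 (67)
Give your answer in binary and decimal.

Apply & to each column (1 only where both bits are 1):
  00111001
& 01000011
----------
  00000001

Answer: 00000001 (1)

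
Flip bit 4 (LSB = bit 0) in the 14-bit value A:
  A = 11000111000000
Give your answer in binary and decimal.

Mask = 1 << 4 = 00000000010000
Bit 4 of A is 0; XOR with the mask flips it to 1.
  11000111000000
^ 00000000010000
----------------
  11000111010000

Answer: 11000111010000 (12752)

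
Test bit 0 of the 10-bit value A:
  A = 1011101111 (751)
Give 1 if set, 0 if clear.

Bit 0 is the 1st from the right.
  1011101111
           ^
That bit is 1.

Answer: 1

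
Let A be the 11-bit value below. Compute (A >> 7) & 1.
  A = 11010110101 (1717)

Bit 7 is the 8th from the right.
  11010110101
     ^
That bit is 1.

Answer: 1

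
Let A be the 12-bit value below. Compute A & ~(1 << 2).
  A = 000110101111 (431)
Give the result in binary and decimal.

Mask = ~(1 << 2) = 111111111011
Bit 2 of A is 1, so AND-ing with the mask clears it to 0.
  000110101111
& 111111111011
--------------
  000110101011

Answer: 000110101011 (427)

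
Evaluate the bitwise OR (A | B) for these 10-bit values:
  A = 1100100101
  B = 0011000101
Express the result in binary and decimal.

Apply | to each column (1 where either bit is 1):
  1100100101
| 0011000101
------------
  1111100101

Answer: 1111100101 (997)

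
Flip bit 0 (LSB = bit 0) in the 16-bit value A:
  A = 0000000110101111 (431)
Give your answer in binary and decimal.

Mask = 1 << 0 = 0000000000000001
Bit 0 of A is 1; XOR with the mask flips it to 0.
  0000000110101111
^ 0000000000000001
------------------
  0000000110101110

Answer: 0000000110101110 (430)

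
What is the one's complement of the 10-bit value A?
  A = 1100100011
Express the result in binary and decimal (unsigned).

Flip each bit (0->1, 1->0):
  1100100011
  0011011100

Answer: 0011011100 (220)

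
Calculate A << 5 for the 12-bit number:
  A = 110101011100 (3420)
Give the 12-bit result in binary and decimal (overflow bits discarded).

Shift left by 5: drop the top 5 bit(s), append 5 zero(s) on the right.
  110101011100  ->  discard [11010], keep [1011100], append 00000
= 101110000000

Answer: 101110000000 (2944)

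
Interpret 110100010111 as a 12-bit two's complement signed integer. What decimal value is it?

MSB is 1, so the value is negative. Find the magnitude:
1. Invert bits:  001011101000
2. Add 1:        001011101001  = 745
3. Apply sign:   -745

Answer: -745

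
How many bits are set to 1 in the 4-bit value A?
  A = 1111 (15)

1111
1-bits at positions (from bit 0 = LSB): 0, 1, 2, 3
Count = 4

Answer: 4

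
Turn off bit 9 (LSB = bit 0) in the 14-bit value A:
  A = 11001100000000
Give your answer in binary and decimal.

Mask = ~(1 << 9) = 11110111111111
Bit 9 of A is 1, so AND-ing with the mask clears it to 0.
  11001100000000
& 11110111111111
----------------
  11000100000000

Answer: 11000100000000 (12544)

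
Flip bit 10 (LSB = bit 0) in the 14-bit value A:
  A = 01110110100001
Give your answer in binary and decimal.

Mask = 1 << 10 = 00010000000000
Bit 10 of A is 1; XOR with the mask flips it to 0.
  01110110100001
^ 00010000000000
----------------
  01100110100001

Answer: 01100110100001 (6561)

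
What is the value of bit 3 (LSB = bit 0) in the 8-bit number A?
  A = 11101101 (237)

Bit 3 is the 4th from the right.
  11101101
      ^
That bit is 1.

Answer: 1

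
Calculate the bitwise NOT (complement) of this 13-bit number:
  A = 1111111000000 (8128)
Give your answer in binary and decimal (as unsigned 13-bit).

Flip each bit (0->1, 1->0):
  1111111000000
  0000000111111

Answer: 0000000111111 (63)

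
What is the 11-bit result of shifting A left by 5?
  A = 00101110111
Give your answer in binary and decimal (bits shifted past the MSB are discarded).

Shift left by 5: drop the top 5 bit(s), append 5 zero(s) on the right.
  00101110111  ->  discard [00101], keep [110111], append 00000
= 11011100000

Answer: 11011100000 (1760)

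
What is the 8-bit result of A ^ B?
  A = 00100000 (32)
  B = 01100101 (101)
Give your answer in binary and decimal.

Apply ^ to each column (1 where bits differ):
  00100000
^ 01100101
----------
  01000101

Answer: 01000101 (69)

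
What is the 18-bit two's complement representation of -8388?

1. Binary of +8388:  000010000011000100
2. Invert bits:     111101111100111011
3. Add 1:           111101111100111100

Answer: 111101111100111100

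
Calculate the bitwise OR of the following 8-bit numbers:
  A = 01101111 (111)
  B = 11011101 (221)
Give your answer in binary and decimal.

Apply | to each column (1 where either bit is 1):
  01101111
| 11011101
----------
  11111111

Answer: 11111111 (255)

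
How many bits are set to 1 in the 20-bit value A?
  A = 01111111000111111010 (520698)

01111111000111111010
1-bits at positions (from bit 0 = LSB): 1, 3, 4, 5, 6, 7, 8, 12, 13, 14, 15, 16, 17, 18
Count = 14

Answer: 14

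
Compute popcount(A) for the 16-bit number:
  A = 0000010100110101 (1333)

0000010100110101
1-bits at positions (from bit 0 = LSB): 0, 2, 4, 5, 8, 10
Count = 6

Answer: 6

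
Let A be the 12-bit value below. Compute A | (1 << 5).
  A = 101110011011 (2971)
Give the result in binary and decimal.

Mask = 1 << 5 = 000000100000
Bit 5 of A is 0, so OR-ing with the mask flips it to 1.
  101110011011
| 000000100000
--------------
  101110111011

Answer: 101110111011 (3003)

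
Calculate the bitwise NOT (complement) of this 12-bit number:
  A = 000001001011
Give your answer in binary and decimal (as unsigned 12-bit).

Flip each bit (0->1, 1->0):
  000001001011
  111110110100

Answer: 111110110100 (4020)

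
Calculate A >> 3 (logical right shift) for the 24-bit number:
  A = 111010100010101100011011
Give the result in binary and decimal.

Logical shift right by 3: drop the bottom 3 bit(s), prepend 3 zero(s) on the left.
  111010100010101100011011  ->  keep [111010100010101100011], discard [011], prepend 000
= 000111010100010101100011

Answer: 000111010100010101100011 (1918307)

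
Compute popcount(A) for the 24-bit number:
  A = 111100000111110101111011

111100000111110101111011
1-bits at positions (from bit 0 = LSB): 0, 1, 3, 4, 5, 6, 8, 10, 11, 12, 13, 14, 20, 21, 22, 23
Count = 16

Answer: 16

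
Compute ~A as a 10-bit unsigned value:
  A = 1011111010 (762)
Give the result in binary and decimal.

Flip each bit (0->1, 1->0):
  1011111010
  0100000101

Answer: 0100000101 (261)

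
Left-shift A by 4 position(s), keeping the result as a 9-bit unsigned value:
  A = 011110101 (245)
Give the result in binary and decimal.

Shift left by 4: drop the top 4 bit(s), append 4 zero(s) on the right.
  011110101  ->  discard [0111], keep [10101], append 0000
= 101010000

Answer: 101010000 (336)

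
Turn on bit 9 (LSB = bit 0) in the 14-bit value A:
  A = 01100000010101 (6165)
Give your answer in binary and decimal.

Mask = 1 << 9 = 00001000000000
Bit 9 of A is 0, so OR-ing with the mask flips it to 1.
  01100000010101
| 00001000000000
----------------
  01101000010101

Answer: 01101000010101 (6677)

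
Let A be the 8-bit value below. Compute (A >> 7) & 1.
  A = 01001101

Bit 7 is the 8th from the right.
  01001101
  ^
That bit is 0.

Answer: 0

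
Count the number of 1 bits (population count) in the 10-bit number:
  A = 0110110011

0110110011
1-bits at positions (from bit 0 = LSB): 0, 1, 4, 5, 7, 8
Count = 6

Answer: 6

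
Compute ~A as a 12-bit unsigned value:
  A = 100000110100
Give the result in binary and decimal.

Flip each bit (0->1, 1->0):
  100000110100
  011111001011

Answer: 011111001011 (1995)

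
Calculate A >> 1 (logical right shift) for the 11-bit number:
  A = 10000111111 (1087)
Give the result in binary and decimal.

Logical shift right by 1: drop the bottom 1 bit(s), prepend 1 zero(s) on the left.
  10000111111  ->  keep [1000011111], discard [1], prepend 0
= 01000011111

Answer: 01000011111 (543)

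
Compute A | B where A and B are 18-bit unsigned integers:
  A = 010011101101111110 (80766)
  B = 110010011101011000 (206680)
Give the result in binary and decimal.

Apply | to each column (1 where either bit is 1):
  010011101101111110
| 110010011101011000
--------------------
  110011111101111110

Answer: 110011111101111110 (212862)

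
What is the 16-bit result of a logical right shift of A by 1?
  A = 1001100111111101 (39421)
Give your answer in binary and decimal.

Logical shift right by 1: drop the bottom 1 bit(s), prepend 1 zero(s) on the left.
  1001100111111101  ->  keep [100110011111110], discard [1], prepend 0
= 0100110011111110

Answer: 0100110011111110 (19710)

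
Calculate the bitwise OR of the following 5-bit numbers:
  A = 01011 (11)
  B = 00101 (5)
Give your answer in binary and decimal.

Apply | to each column (1 where either bit is 1):
  01011
| 00101
-------
  01111

Answer: 01111 (15)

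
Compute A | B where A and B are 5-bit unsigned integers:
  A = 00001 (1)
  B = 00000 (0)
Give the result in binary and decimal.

Apply | to each column (1 where either bit is 1):
  00001
| 00000
-------
  00001

Answer: 00001 (1)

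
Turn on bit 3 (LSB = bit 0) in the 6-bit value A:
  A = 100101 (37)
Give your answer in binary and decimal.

Mask = 1 << 3 = 001000
Bit 3 of A is 0, so OR-ing with the mask flips it to 1.
  100101
| 001000
--------
  101101

Answer: 101101 (45)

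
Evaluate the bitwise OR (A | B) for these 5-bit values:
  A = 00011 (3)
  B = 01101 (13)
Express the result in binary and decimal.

Apply | to each column (1 where either bit is 1):
  00011
| 01101
-------
  01111

Answer: 01111 (15)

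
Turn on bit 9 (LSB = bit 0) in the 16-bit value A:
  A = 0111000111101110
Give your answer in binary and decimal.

Mask = 1 << 9 = 0000001000000000
Bit 9 of A is 0, so OR-ing with the mask flips it to 1.
  0111000111101110
| 0000001000000000
------------------
  0111001111101110

Answer: 0111001111101110 (29678)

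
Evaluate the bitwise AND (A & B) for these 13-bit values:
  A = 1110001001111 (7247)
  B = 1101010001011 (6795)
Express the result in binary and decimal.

Apply & to each column (1 only where both bits are 1):
  1110001001111
& 1101010001011
---------------
  1100000001011

Answer: 1100000001011 (6155)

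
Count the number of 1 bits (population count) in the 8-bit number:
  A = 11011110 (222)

11011110
1-bits at positions (from bit 0 = LSB): 1, 2, 3, 4, 6, 7
Count = 6

Answer: 6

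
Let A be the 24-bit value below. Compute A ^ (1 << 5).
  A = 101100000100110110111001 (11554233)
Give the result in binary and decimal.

Mask = 1 << 5 = 000000000000000000100000
Bit 5 of A is 1; XOR with the mask flips it to 0.
  101100000100110110111001
^ 000000000000000000100000
--------------------------
  101100000100110110011001

Answer: 101100000100110110011001 (11554201)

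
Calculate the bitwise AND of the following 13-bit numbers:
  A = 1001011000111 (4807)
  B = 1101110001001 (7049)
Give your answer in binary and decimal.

Apply & to each column (1 only where both bits are 1):
  1001011000111
& 1101110001001
---------------
  1001010000001

Answer: 1001010000001 (4737)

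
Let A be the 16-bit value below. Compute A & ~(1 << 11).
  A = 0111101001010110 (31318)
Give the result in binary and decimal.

Mask = ~(1 << 11) = 1111011111111111
Bit 11 of A is 1, so AND-ing with the mask clears it to 0.
  0111101001010110
& 1111011111111111
------------------
  0111001001010110

Answer: 0111001001010110 (29270)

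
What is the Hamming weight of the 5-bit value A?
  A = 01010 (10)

01010
1-bits at positions (from bit 0 = LSB): 1, 3
Count = 2

Answer: 2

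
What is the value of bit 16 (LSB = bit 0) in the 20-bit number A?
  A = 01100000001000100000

Bit 16 is the 17th from the right.
  01100000001000100000
     ^
That bit is 0.

Answer: 0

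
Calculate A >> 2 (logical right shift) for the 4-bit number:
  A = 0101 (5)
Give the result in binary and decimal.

Logical shift right by 2: drop the bottom 2 bit(s), prepend 2 zero(s) on the left.
  0101  ->  keep [01], discard [01], prepend 00
= 0001

Answer: 0001 (1)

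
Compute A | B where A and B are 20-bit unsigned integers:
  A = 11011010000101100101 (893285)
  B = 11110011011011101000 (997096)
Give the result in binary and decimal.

Apply | to each column (1 where either bit is 1):
  11011010000101100101
| 11110011011011101000
----------------------
  11111011011111101101

Answer: 11111011011111101101 (1030125)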